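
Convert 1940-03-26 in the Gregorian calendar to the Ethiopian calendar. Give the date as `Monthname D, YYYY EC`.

Megabit 17, 1932 EC

Julian Day Number of the source date = 2429715.
Converting JDN 2429715 to the Ethiopian calendar gives 17 Megabit 1932 EC.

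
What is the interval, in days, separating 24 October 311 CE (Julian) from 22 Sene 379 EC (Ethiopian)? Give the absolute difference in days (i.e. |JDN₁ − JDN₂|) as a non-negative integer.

First date → JDN 1834947; second date → JDN 1862576.
The interval is |1834947 − 1862576| = 27629 days.

27629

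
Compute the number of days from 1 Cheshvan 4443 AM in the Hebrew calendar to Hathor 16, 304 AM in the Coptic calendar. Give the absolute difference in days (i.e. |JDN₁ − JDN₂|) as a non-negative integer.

JDN of the first date = 1970439.
JDN of the second date = 1935776.
|1935776 − 1970439| = 34663.

34663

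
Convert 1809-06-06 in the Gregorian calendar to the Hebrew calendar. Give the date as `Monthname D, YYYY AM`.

Both dates share Julian Day Number 2381940; in the Hebrew calendar that is 22 Sivan 5569 AM.

Sivan 22, 5569 AM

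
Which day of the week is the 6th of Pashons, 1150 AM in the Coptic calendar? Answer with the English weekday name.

Saturday

Equivalently 10 May 1434 Gregorian, JDN 2244947.
JDN 2244947 mod 7 = 5, and JDN 0 was a Monday, so this is a Saturday.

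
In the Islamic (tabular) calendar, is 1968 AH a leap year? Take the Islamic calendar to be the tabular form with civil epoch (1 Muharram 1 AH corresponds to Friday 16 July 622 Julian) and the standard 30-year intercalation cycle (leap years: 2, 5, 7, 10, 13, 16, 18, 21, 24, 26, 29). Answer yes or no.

Year 1968 AH is year 18 of its 30-year cycle; leap positions are 2, 5, 7, 10, 13, 16, 18, 21, 24, 26, 29, so it is a leap year (355 days).

yes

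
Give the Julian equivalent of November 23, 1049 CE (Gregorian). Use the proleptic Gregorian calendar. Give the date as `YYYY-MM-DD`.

1049-11-17

At this point the Julian calendar is 6 days behind the Gregorian.
23 November 1049 Gregorian − 6 days → 17 November 1049 Julian.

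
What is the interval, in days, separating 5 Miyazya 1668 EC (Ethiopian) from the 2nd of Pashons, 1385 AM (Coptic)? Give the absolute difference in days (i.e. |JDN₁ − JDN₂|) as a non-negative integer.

2530

First date → JDN 2333307; second date → JDN 2330777.
The interval is |2333307 − 2330777| = 2530 days.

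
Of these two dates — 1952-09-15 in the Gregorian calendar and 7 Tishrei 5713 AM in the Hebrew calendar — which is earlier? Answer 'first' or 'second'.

first

First date → JDN 2434271; second date → JDN 2434282.
JDN 2434271 < JDN 2434282, so the first date is earlier.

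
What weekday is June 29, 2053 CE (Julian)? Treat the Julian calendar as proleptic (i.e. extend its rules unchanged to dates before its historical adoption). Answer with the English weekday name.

This is JDN 2471096 (12 July 2053 Gregorian).
JDN 2471096 mod 7 = 5, and JDN 0 was a Monday, so this is a Saturday.

Saturday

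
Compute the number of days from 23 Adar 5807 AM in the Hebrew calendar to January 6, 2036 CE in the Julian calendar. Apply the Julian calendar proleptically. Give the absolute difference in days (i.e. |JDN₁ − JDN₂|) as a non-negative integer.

First date → JDN 2468791; second date → JDN 2464712.
The interval is |2468791 − 2464712| = 4079 days.

4079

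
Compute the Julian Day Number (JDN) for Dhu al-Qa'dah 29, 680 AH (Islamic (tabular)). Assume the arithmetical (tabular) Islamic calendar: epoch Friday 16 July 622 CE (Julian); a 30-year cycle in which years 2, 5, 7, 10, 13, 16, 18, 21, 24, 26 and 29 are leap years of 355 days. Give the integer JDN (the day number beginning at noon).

2189378

Equivalently 18 March 1282 (proleptic Gregorian).
JDN 2400001 is 17 November 1858 CE (Gregorian), MJD 0; the target day is −210623 days from there, so JDN = 2189378.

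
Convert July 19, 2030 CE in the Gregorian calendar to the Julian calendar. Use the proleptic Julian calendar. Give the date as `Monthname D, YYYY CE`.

July 6, 2030 CE

At this point the Julian calendar is 13 days behind the Gregorian.
19 July 2030 Gregorian − 13 days → 6 July 2030 Julian.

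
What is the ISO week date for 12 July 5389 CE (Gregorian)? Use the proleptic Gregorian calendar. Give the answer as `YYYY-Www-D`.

The weekday is Sunday (ISO weekday 7).
That Sunday belongs to ISO week 28 of ISO year 5389.

5389-W28-7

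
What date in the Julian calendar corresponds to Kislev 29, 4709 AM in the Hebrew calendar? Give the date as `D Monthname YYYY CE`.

3 December 948 CE

The source date corresponds to 8 December 948 in the proleptic Gregorian calendar (JDN 2067652).
That day falls on 3 December 948 CE in the Julian calendar.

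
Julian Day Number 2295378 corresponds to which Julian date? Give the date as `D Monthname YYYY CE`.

27 May 1572 CE

JDN 2295378 is 6 June 1572 in the proleptic Gregorian calendar.
In the Julian calendar that day is 27 May 1572 CE.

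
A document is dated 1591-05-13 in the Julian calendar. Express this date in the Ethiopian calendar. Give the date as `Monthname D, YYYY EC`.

Ginbot 18, 1583 EC

The source date corresponds to 23 May 1591 in the Gregorian calendar (JDN 2302303).
That day falls on 18 Ginbot 1583 EC in the Ethiopian calendar.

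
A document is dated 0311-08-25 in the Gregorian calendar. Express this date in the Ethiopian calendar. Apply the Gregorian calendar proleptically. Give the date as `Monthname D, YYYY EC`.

Both dates share Julian Day Number 1834886; in the Ethiopian calendar that is 1 Pagume 303 EC.

Pagume 1, 303 EC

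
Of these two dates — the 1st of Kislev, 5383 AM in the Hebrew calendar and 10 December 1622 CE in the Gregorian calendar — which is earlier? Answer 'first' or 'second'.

first

Converting both to JDN: 2313791 vs 2313827; the smaller is the first.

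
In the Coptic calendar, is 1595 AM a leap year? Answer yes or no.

yes

1595 mod 4 = 3; in the Coptic calendar a year is leap when year mod 4 = 3, so it is a leap year.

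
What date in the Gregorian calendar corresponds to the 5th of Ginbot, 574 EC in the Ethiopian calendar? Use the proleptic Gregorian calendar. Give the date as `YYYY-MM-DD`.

0582-05-02

Julian Day Number of the source date = 1933753.
Converting JDN 1933753 to the Gregorian calendar gives 2 May 582 CE.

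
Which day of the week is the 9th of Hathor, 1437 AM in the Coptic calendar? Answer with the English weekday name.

In the Gregorian calendar this is 16 November 1720 (JDN 2349597).
JDN 2349597 mod 7 = 5, and JDN 0 was a Monday, so this is a Saturday.

Saturday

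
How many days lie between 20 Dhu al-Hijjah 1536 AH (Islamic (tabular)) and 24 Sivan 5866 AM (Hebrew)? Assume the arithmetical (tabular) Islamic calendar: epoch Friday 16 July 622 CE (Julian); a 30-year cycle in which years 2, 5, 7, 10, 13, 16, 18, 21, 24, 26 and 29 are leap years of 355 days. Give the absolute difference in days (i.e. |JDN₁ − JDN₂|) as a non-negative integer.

First date → JDN 2492737; second date → JDN 2490438.
The interval is |2492737 − 2490438| = 2299 days.

2299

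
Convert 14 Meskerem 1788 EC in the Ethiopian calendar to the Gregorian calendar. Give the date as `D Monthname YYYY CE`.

Julian Day Number of the source date = 2376936.
Converting JDN 2376936 to the Gregorian calendar gives 23 September 1795 CE.

23 September 1795 CE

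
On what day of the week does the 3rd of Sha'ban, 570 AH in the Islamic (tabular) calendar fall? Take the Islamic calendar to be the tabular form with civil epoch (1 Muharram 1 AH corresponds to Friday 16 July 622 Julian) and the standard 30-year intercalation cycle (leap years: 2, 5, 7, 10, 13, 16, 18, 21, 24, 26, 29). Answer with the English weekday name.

This is JDN 2150284 (6 March 1175 Gregorian).
JDN 2150284 mod 7 = 3, and JDN 0 was a Monday, so this is a Thursday.

Thursday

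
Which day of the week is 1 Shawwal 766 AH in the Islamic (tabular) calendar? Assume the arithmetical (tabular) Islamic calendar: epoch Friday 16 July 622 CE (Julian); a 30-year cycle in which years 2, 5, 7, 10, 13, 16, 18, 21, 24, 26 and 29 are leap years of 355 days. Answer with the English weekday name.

Saturday

This is JDN 2219796 (29 June 1365 Gregorian).
Since JDN mod 7 = 5 (0 = Monday), the day is Saturday.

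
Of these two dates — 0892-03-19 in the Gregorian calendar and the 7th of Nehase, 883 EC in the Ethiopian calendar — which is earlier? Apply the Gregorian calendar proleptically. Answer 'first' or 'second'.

second

First date → JDN 2046935; second date → JDN 2046707.
JDN 2046707 < JDN 2046935, so the second date is earlier.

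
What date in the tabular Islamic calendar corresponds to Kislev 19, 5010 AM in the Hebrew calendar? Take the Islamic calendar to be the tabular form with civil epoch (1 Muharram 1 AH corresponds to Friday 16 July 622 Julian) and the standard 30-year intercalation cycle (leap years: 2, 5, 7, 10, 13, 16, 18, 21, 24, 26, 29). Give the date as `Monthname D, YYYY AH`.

Julian Day Number of the source date = 2177584.
Converting JDN 2177584 to the tabular Islamic calendar gives 17 Sha'ban 647 AH.

Sha'ban 17, 647 AH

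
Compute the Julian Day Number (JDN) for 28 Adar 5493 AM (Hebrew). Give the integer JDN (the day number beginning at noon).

Equivalently 15 March 1733 (Gregorian).
JDN 2451545 is 1 January 2000 CE (Gregorian); the target day is −97446 days from there, so JDN = 2354099.

2354099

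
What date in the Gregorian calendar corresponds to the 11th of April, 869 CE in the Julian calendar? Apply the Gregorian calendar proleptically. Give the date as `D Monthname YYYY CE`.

At this point the Julian calendar is 4 days behind the Gregorian.
11 April 869 Julian + 4 days → 15 April 869 Gregorian.

15 April 869 CE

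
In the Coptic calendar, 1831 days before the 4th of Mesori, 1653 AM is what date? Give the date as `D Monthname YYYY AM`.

JDN of the 4th of Mesori, 1653 AM = 2428756.
2428756 − 1831 = 2426925.
JDN 2426925 in the Coptic calendar is 29 Epip 1648 AM.

29 Epip 1648 AM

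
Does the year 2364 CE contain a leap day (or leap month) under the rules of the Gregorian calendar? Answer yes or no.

2364 is divisible by 4 and not by 100, so it is a leap year.

yes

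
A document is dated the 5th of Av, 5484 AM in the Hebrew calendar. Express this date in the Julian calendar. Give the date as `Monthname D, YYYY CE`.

July 14, 1724 CE

The source date corresponds to 25 July 1724 in the Gregorian calendar (JDN 2350944).
That day falls on 14 July 1724 CE in the Julian calendar.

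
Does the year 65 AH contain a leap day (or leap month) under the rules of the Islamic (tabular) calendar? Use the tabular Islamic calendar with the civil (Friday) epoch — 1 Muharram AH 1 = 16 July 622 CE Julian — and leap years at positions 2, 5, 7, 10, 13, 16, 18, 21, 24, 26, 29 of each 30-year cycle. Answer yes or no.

Year 65 AH is year 5 of its 30-year cycle; leap positions are 2, 5, 7, 10, 13, 16, 18, 21, 24, 26, 29, so it is a leap year (355 days).

yes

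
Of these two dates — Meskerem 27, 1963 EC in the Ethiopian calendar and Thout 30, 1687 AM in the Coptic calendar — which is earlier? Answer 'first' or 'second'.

The two dates have Julian Day Numbers 2440867 and 2440870 respectively.
Since 2440867 < 2440870, the first date comes first.

first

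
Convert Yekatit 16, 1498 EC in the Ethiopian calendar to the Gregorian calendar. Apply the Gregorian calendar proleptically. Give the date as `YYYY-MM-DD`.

Julian Day Number of the source date = 2271165.
Converting JDN 2271165 to the Gregorian calendar gives 20 February 1506 CE.

1506-02-20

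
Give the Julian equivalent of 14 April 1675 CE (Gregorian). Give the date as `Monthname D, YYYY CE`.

For dates in this range the Gregorian date is 10 days ahead of the Julian.
14 April 1675 Gregorian − 10 days → 4 April 1675 Julian.

April 4, 1675 CE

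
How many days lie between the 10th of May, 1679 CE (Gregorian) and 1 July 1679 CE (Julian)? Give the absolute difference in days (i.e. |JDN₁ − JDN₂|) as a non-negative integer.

First date → JDN 2334432; second date → JDN 2334494.
The interval is |2334432 − 2334494| = 62 days.

62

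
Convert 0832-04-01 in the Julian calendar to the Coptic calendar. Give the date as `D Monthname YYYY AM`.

6 Parmouti 548 AM

The source date corresponds to 5 April 832 in the proleptic Gregorian calendar (JDN 2025037).
That day falls on 6 Parmouti 548 AM in the Coptic calendar.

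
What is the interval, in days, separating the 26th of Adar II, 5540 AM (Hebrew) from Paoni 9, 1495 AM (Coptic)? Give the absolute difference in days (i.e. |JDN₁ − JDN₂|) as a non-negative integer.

293

JDN of the first date = 2371284.
JDN of the second date = 2370991.
|2370991 − 2371284| = 293.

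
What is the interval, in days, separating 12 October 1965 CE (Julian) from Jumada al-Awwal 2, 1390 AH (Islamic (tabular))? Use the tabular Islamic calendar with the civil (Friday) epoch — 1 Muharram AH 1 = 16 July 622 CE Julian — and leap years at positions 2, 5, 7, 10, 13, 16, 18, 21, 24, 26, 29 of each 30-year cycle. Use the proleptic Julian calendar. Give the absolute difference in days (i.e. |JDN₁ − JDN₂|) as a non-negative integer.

1715

First date → JDN 2439059; second date → JDN 2440774.
The interval is |2439059 − 2440774| = 1715 days.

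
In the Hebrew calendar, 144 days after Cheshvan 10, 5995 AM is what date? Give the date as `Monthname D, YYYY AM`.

Counting 144 days forward from JDN 2537318 reaches JDN 2537462, which is Nisan 7, 5995 AM.

Nisan 7, 5995 AM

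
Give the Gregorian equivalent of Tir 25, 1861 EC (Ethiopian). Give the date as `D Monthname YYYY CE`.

1 February 1869 CE

Both dates share Julian Day Number 2403730; in the Gregorian calendar that is 1 February 1869 CE.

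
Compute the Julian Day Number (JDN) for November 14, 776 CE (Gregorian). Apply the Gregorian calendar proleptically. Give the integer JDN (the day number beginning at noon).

JDN 2299161 is 15 October 1582 CE (Gregorian); the target day is −294355 days from there, so JDN = 2004806.

2004806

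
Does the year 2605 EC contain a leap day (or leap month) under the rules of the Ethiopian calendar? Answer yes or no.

no

2605 mod 4 = 1; in the Ethiopian calendar a year is leap when year mod 4 = 3, so it is a common year.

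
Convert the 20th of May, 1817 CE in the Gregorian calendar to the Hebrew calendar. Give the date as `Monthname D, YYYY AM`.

Sivan 5, 5577 AM

Julian Day Number of the source date = 2384845.
Converting JDN 2384845 to the Hebrew calendar gives 5 Sivan 5577 AM.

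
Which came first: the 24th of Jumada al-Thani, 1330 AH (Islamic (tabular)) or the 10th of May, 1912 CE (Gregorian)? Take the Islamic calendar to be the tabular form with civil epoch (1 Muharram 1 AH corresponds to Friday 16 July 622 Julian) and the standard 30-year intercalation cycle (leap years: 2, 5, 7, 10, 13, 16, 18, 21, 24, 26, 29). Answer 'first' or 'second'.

second

First date → JDN 2419564; second date → JDN 2419533.
JDN 2419533 < JDN 2419564, so the second date is earlier.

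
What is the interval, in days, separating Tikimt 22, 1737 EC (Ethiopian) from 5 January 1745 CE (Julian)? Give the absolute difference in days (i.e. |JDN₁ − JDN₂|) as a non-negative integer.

78

First date → JDN 2358346; second date → JDN 2358424.
The interval is |2358346 − 2358424| = 78 days.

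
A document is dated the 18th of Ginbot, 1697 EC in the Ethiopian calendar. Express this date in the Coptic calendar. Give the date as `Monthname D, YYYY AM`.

The source date corresponds to 24 May 1705 in the Gregorian calendar (JDN 2343942).
That day falls on 18 Pashons 1421 AM in the Coptic calendar.

Pashons 18, 1421 AM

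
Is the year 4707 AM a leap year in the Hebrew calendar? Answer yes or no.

yes

Hebrew year 4707 is year 14 of its 19-year Metonic cycle; leap years are at positions 3, 6, 8, 11, 14, 17, 19, so it is a leap year (13 months).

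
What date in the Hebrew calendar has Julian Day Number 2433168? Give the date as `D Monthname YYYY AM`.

14 Elul 5709 AM

JDN 2433168 is 8 September 1949 in the Gregorian calendar.
In the Hebrew calendar that day is 14 Elul 5709 AM.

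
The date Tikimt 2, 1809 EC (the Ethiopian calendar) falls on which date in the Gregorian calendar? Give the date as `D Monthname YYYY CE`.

Julian Day Number of the source date = 2384624.
Converting JDN 2384624 to the Gregorian calendar gives 11 October 1816 CE.

11 October 1816 CE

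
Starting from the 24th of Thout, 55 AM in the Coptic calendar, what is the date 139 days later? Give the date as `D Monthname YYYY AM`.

13 Meshir 55 AM

JDN of the 24th of Thout, 55 AM = 1844776.
1844776 + 139 = 1844915.
JDN 1844915 in the Coptic calendar is 13 Meshir 55 AM.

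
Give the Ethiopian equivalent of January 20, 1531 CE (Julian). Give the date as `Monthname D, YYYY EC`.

The source date corresponds to 30 January 1531 in the proleptic Gregorian calendar (JDN 2280275).
That day falls on 25 Tir 1523 EC in the Ethiopian calendar.

Tir 25, 1523 EC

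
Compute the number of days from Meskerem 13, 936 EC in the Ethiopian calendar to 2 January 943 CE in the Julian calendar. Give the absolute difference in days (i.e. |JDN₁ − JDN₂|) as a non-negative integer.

252

JDN of the first date = 2065742.
JDN of the second date = 2065490.
|2065490 − 2065742| = 252.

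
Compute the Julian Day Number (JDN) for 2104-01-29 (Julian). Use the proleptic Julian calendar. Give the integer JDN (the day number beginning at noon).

Equivalently 12 February 2104 (Gregorian).
JDN 2451545 is 1 January 2000 CE (Gregorian); the target day is +38027 days from there, so JDN = 2489572.

2489572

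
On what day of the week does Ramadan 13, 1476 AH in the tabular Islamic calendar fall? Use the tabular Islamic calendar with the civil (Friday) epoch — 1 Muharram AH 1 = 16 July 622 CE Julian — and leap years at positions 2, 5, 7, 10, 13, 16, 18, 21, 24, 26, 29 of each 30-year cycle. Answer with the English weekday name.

Tuesday

Equivalently 21 April 2054 Gregorian, JDN 2471379.
2471379 ≡ 1 (mod 7); counting from Monday = 0 gives Tuesday.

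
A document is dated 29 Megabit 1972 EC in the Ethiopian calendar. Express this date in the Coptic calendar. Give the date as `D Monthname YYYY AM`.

The source date corresponds to 7 April 1980 in the Gregorian calendar (JDN 2444337).
That day falls on 29 Paremhat 1696 AM in the Coptic calendar.

29 Paremhat 1696 AM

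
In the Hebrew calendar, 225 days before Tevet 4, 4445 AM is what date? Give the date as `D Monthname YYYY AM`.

15 Iyar 4444 AM

JDN of Tevet 4, 4445 AM = 1971239.
1971239 − 225 = 1971014.
JDN 1971014 in the Hebrew calendar is 15 Iyar 4444 AM.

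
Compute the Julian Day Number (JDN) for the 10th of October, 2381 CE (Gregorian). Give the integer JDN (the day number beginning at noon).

2590985

JDN 2400001 is 17 November 1858 CE (Gregorian), MJD 0; the target day is +190984 days from there, so JDN = 2590985.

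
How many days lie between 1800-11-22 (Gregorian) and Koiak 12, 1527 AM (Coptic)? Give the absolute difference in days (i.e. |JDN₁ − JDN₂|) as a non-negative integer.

3680

First date → JDN 2378822; second date → JDN 2382502.
The interval is |2378822 − 2382502| = 3680 days.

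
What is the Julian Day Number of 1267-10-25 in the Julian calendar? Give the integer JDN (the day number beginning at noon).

Equivalently 1 November 1267 (proleptic Gregorian).
JDN 2299161 is 15 October 1582 CE (Gregorian); the target day is −115034 days from there, so JDN = 2184127.

2184127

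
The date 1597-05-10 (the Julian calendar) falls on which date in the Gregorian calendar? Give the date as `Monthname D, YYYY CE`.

May 20, 1597 CE

The Julian–Gregorian offset here is 10 days (Julian trailing).
10 May 1597 Julian + 10 days → 20 May 1597 Gregorian.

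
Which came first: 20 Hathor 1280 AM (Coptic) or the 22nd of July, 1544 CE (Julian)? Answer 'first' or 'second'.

The two dates have Julian Day Numbers 2292264 and 2285207 respectively.
Since 2285207 < 2292264, the second date comes first.

second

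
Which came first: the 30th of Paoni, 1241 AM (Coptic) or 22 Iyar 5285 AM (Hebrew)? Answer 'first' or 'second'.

second

The two dates have Julian Day Numbers 2278239 and 2278199 respectively.
Since 2278199 < 2278239, the second date comes first.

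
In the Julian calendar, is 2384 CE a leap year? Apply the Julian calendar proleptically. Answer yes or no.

yes

2384 mod 4 = 0, so it is a leap year in the Julian calendar.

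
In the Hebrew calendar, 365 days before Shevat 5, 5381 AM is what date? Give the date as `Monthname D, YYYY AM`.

JDN of Shevat 5, 5381 AM = 2313145.
2313145 − 365 = 2312780.
JDN 2312780 in the Hebrew calendar is Shevat 23, 5380 AM.

Shevat 23, 5380 AM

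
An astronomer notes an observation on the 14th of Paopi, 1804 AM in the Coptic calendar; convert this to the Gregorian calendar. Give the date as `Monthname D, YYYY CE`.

Julian Day Number of the source date = 2483619.
Converting JDN 2483619 to the Gregorian calendar gives 25 October 2087 CE.

October 25, 2087 CE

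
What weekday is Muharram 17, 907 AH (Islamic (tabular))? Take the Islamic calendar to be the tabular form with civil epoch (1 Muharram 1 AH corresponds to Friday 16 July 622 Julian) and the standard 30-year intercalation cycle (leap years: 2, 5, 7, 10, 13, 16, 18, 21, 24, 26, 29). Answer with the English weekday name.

In the proleptic Gregorian calendar this is 12 August 1501 (JDN 2269512).
Since JDN mod 7 = 0 (0 = Monday), the day is Monday.

Monday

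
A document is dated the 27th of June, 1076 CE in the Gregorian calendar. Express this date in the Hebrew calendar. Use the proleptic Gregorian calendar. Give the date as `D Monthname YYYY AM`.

17 Tammuz 4836 AM

Both dates share Julian Day Number 2114239; in the Hebrew calendar that is 17 Tammuz 4836 AM.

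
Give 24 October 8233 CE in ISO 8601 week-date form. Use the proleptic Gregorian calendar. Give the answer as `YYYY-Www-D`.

The weekday is Thursday (ISO weekday 4).
That Thursday belongs to ISO week 43 of ISO year 8233.

8233-W43-4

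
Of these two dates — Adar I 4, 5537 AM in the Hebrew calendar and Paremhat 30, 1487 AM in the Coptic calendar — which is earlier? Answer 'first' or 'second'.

second

First date → JDN 2370138; second date → JDN 2368000.
JDN 2368000 < JDN 2370138, so the second date is earlier.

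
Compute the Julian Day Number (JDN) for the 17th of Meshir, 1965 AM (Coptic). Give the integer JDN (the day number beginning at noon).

2542547

Equivalently 26 February 2249 (Gregorian).
JDN 2400001 is 17 November 1858 CE (Gregorian), MJD 0; the target day is +142546 days from there, so JDN = 2542547.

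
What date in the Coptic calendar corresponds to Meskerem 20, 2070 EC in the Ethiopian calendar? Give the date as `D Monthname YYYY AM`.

Julian Day Number of the source date = 2479942.
Converting JDN 2479942 to the Coptic calendar gives 20 Thout 1794 AM.

20 Thout 1794 AM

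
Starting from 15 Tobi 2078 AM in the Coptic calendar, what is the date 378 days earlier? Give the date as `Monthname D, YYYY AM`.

Tobi 2, 2077 AM

Counting 378 days back from JDN 2583788 reaches JDN 2583410, which is Tobi 2, 2077 AM.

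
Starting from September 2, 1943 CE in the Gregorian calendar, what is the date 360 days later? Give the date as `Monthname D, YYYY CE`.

August 27, 1944 CE

Counting 360 days forward from JDN 2430970 reaches JDN 2431330, which is August 27, 1944 CE.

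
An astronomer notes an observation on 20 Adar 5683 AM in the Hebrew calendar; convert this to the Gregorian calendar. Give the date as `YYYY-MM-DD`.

1923-03-08

Both dates share Julian Day Number 2423487; in the Gregorian calendar that is 8 March 1923 CE.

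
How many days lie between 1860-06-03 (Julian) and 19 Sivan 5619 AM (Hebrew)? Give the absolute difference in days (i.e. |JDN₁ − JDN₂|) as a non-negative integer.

360

First date → JDN 2400577; second date → JDN 2400217.
The interval is |2400577 − 2400217| = 360 days.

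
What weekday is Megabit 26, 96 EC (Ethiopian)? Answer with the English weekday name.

Friday

This is JDN 1759125 (21 March 104 Gregorian).
Since JDN mod 7 = 4 (0 = Monday), the day is Friday.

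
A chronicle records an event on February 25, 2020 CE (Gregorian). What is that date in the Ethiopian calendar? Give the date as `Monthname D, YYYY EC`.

Yekatit 17, 2012 EC

Julian Day Number of the source date = 2458905.
Converting JDN 2458905 to the Ethiopian calendar gives 17 Yekatit 2012 EC.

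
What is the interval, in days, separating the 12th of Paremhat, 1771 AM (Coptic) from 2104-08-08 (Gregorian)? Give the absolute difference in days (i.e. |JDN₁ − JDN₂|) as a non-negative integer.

18037

JDN of the first date = 2471713.
JDN of the second date = 2489750.
|2489750 − 2471713| = 18037.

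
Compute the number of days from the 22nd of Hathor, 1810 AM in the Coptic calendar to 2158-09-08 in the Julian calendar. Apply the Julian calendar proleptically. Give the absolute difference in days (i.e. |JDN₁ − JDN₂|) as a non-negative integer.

23670

First date → JDN 2485848; second date → JDN 2509518.
The interval is |2485848 − 2509518| = 23670 days.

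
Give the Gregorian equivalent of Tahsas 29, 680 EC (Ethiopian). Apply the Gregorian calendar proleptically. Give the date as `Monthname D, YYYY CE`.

Both dates share Julian Day Number 1972344; in the Gregorian calendar that is 29 December 687 CE.

December 29, 687 CE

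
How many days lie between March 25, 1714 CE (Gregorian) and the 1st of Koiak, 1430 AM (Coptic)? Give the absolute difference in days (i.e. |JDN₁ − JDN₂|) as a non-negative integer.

First date → JDN 2347169; second date → JDN 2347062.
The interval is |2347169 − 2347062| = 107 days.

107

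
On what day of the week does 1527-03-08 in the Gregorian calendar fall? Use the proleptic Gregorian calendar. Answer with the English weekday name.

Since JDN mod 7 = 1 (0 = Monday), the day is Tuesday.

Tuesday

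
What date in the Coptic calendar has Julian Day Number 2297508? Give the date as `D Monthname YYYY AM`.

1 Parmouti 1294 AM

JDN 2297508 is 6 April 1578 in the proleptic Gregorian calendar.
In the Coptic calendar that day is 1 Parmouti 1294 AM.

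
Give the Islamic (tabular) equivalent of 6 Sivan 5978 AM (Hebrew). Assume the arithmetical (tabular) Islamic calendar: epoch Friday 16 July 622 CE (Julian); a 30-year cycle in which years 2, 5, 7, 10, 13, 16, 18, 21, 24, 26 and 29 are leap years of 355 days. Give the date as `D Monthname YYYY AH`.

Both dates share Julian Day Number 2531318; in the tabular Islamic calendar that is 5 Dhu al-Qa'dah 1645 AH.

5 Dhu al-Qa'dah 1645 AH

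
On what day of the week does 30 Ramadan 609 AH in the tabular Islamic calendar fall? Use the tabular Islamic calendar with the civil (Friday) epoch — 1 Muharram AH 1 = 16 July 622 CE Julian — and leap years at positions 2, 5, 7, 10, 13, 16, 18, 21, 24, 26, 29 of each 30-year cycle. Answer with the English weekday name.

In the proleptic Gregorian calendar this is 2 March 1213 (JDN 2164160).
JDN 2164160 mod 7 = 5, and JDN 0 was a Monday, so this is a Saturday.

Saturday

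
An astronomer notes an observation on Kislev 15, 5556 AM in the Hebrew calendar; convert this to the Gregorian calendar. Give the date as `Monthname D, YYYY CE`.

Julian Day Number of the source date = 2377001.
Converting JDN 2377001 to the Gregorian calendar gives 27 November 1795 CE.

November 27, 1795 CE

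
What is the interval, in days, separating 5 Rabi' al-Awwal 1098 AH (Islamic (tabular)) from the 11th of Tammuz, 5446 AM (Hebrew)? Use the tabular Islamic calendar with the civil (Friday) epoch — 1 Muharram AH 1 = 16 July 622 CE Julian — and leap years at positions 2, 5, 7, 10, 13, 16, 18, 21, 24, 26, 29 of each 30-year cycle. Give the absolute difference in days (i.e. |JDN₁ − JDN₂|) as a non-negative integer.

200

First date → JDN 2337243; second date → JDN 2337043.
The interval is |2337243 − 2337043| = 200 days.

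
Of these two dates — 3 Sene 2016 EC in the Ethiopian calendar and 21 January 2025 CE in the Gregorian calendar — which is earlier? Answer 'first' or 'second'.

first

Converting both to JDN: 2460472 vs 2460697; the smaller is the first.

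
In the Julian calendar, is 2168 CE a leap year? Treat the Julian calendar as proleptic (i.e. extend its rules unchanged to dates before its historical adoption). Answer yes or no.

yes

2168 mod 4 = 0, so it is a leap year in the Julian calendar.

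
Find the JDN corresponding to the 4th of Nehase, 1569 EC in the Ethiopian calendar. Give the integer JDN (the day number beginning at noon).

Equivalently 7 August 1577 (proleptic Gregorian).
JDN 2451545 is 1 January 2000 CE (Gregorian); the target day is −154279 days from there, so JDN = 2297266.

2297266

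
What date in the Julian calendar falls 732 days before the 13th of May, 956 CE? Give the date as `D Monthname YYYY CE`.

JDN of the 13th of May, 956 CE = 2070370.
2070370 − 732 = 2069638.
JDN 2069638 in the Julian calendar is 12 May 954 CE.

12 May 954 CE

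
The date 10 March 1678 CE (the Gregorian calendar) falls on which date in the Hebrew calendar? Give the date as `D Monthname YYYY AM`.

16 Adar 5438 AM

Both dates share Julian Day Number 2334006; in the Hebrew calendar that is 16 Adar 5438 AM.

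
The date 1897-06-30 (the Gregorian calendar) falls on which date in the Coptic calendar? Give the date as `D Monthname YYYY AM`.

Julian Day Number of the source date = 2414106.
Converting JDN 2414106 to the Coptic calendar gives 24 Paoni 1613 AM.

24 Paoni 1613 AM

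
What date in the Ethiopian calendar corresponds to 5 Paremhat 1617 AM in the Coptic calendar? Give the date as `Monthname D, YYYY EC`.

Both dates share Julian Day Number 2415458; in the Ethiopian calendar that is 5 Megabit 1893 EC.

Megabit 5, 1893 EC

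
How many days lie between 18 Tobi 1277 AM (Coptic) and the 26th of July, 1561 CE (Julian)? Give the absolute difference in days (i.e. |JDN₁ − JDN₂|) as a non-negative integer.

194

JDN of the first date = 2291226.
JDN of the second date = 2291420.
|2291420 − 2291226| = 194.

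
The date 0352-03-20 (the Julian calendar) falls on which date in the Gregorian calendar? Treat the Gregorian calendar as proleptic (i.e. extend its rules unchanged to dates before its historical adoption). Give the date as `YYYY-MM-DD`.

0352-03-21

At this point the Julian calendar is 1 day behind the Gregorian.
20 March 352 Julian + 1 day → 21 March 352 Gregorian.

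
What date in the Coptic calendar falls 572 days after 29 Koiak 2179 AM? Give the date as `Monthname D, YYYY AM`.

Counting 572 days forward from JDN 2620662 reaches JDN 2621234, which is Epip 25, 2180 AM.

Epip 25, 2180 AM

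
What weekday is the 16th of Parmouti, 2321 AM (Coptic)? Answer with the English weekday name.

Monday

Equivalently 29 April 2605 Gregorian, JDN 2672635.
JDN 2672635 mod 7 = 0, and JDN 0 was a Monday, so this is a Monday.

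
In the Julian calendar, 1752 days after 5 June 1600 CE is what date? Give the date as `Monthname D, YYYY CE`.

March 23, 1605 CE

JDN of 5 June 1600 CE = 2305614.
2305614 + 1752 = 2307366.
JDN 2307366 in the Julian calendar is March 23, 1605 CE.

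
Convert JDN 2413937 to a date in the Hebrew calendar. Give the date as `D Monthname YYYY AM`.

The Gregorian equivalent of JDN 2413937 is 12 January 1897.
In the Hebrew calendar that day is 9 Shevat 5657 AM.

9 Shevat 5657 AM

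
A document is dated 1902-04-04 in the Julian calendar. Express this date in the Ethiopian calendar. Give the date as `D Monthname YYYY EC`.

9 Miyazya 1894 EC

Both dates share Julian Day Number 2415857; in the Ethiopian calendar that is 9 Miyazya 1894 EC.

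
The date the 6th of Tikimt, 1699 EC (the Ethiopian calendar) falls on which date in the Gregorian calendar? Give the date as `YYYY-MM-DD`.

Julian Day Number of the source date = 2344450.
Converting JDN 2344450 to the Gregorian calendar gives 14 October 1706 CE.

1706-10-14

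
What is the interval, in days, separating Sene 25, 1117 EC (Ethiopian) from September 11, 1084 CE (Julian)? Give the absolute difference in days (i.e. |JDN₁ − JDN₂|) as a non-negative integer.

First date → JDN 2132134; second date → JDN 2117243.
The interval is |2132134 − 2117243| = 14891 days.

14891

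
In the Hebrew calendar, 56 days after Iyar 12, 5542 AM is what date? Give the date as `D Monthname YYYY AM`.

9 Tammuz 5542 AM

The starting date is JDN 2372038; 2372038 + 56 = 2372094.
JDN 2372094 corresponds to 9 Tammuz 5542 AM.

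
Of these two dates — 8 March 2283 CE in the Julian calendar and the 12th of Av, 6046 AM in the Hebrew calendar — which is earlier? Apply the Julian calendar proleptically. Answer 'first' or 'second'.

first

First date → JDN 2554990; second date → JDN 2556219.
JDN 2554990 < JDN 2556219, so the first date is earlier.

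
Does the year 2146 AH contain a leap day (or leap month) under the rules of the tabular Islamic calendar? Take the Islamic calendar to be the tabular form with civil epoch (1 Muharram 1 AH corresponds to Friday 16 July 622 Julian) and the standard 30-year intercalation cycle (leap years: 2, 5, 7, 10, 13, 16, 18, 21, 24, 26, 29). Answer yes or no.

Year 2146 AH is year 16 of its 30-year cycle; leap positions are 2, 5, 7, 10, 13, 16, 18, 21, 24, 26, 29, so it is a leap year (355 days).

yes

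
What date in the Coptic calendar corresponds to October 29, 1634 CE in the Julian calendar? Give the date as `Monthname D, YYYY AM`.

The source date corresponds to 8 November 1634 in the Gregorian calendar (JDN 2318178).
That day falls on 2 Hathor 1351 AM in the Coptic calendar.

Hathor 2, 1351 AM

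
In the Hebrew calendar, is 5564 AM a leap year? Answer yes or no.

Hebrew year 5564 is year 16 of its 19-year Metonic cycle; leap years are at positions 3, 6, 8, 11, 14, 17, 19, so it is a common year (12 months).

no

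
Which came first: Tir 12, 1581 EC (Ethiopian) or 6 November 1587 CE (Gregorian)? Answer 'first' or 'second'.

First date → JDN 2301447; second date → JDN 2301009.
JDN 2301009 < JDN 2301447, so the second date is earlier.

second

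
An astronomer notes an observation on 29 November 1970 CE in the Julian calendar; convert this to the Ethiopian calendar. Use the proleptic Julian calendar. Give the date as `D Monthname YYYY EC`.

3 Tahsas 1963 EC

Julian Day Number of the source date = 2440933.
Converting JDN 2440933 to the Ethiopian calendar gives 3 Tahsas 1963 EC.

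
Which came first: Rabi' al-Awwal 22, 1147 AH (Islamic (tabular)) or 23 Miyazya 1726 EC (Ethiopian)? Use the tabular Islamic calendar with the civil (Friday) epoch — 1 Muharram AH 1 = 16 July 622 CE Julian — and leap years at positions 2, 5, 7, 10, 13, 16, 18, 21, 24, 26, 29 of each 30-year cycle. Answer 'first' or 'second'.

The two dates have Julian Day Numbers 2354624 and 2354509 respectively.
Since 2354509 < 2354624, the second date comes first.

second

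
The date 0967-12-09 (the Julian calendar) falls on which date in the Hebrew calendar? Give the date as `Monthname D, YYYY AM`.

The source date corresponds to 14 December 967 in the proleptic Gregorian calendar (JDN 2074597).
That day falls on 4 Tevet 4728 AM in the Hebrew calendar.

Tevet 4, 4728 AM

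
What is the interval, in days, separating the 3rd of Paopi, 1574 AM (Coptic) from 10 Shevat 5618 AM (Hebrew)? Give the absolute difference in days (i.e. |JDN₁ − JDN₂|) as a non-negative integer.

JDN of the first date = 2399600.
JDN of the second date = 2399705.
|2399705 − 2399600| = 105.

105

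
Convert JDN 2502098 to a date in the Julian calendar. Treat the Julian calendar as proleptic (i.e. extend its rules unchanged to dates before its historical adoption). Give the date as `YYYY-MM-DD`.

JDN 2502098 is 30 May 2138 in the Gregorian calendar.
In the Julian calendar that day is 2138-05-16.

2138-05-16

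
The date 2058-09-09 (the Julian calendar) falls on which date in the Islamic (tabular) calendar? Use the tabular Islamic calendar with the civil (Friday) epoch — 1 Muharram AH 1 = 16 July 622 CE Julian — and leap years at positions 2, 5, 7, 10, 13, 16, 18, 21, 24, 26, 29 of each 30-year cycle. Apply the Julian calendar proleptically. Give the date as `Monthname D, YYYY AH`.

Both dates share Julian Day Number 2472994; in the tabular Islamic calendar that is 3 Rabi' al-Thani 1481 AH.

Rabi' al-Thani 3, 1481 AH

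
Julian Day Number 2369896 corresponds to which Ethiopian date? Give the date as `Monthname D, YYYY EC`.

JDN 2369896 is 14 June 1776 in the Gregorian calendar.
In the Ethiopian calendar that day is Sene 9, 1768 EC.

Sene 9, 1768 EC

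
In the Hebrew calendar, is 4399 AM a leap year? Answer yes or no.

no

Hebrew year 4399 is year 10 of its 19-year Metonic cycle; leap years are at positions 3, 6, 8, 11, 14, 17, 19, so it is a common year (12 months).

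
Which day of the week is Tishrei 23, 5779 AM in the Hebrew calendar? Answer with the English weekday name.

This is JDN 2458394 (2 October 2018 Gregorian).
Since JDN mod 7 = 1 (0 = Monday), the day is Tuesday.

Tuesday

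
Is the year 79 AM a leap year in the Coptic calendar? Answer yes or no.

79 mod 4 = 3; in the Coptic calendar a year is leap when year mod 4 = 3, so it is a leap year.

yes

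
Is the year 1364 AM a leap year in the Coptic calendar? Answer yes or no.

1364 mod 4 = 0; in the Coptic calendar a year is leap when year mod 4 = 3, so it is a common year.

no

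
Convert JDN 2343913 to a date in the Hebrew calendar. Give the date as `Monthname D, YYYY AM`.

Iyar 1, 5465 AM

JDN 2343913 is 25 April 1705 in the Gregorian calendar.
In the Hebrew calendar that day is Iyar 1, 5465 AM.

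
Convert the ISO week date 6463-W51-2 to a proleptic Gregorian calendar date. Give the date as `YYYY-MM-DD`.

ISO week 1 of 6463 is the week containing the first Thursday of 6463.
Week 51, day 2 (Tuesday) lands on 6463-12-18.

6463-12-18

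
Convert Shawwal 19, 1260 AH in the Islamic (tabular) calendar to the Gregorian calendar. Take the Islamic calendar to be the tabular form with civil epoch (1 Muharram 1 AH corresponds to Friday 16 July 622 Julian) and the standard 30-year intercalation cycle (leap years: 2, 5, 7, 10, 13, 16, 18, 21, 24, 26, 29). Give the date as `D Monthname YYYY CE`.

1 November 1844 CE

Julian Day Number of the source date = 2394872.
Converting JDN 2394872 to the Gregorian calendar gives 1 November 1844 CE.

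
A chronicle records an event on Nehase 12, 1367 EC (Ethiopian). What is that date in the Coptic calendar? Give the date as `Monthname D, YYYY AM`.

Mesori 12, 1091 AM

The source date corresponds to 13 August 1375 in the proleptic Gregorian calendar (JDN 2223493).
That day falls on 12 Mesori 1091 AM in the Coptic calendar.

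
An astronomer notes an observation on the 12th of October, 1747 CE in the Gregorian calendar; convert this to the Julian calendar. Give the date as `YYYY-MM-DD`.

The Julian–Gregorian offset here is 11 days (Julian trailing).
12 October 1747 Gregorian − 11 days → 1 October 1747 Julian.

1747-10-01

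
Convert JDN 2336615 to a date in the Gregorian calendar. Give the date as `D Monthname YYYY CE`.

Counting from JDN 2299161 = 15 Oct 1582 gives an offset of 37454 days.

1 May 1685 CE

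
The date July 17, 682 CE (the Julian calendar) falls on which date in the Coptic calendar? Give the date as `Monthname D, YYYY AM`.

Both dates share Julian Day Number 1970356; in the Coptic calendar that is 23 Epip 398 AM.

Epip 23, 398 AM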